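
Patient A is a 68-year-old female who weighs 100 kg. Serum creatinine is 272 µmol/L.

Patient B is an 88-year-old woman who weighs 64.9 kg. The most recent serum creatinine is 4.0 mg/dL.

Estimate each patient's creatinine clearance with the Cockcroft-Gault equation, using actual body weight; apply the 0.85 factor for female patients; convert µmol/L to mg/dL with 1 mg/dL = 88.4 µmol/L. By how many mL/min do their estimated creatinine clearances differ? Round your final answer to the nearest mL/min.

18 mL/min

Patient A: SCr = 272 / 88.4 = 3.077 mg/dL
Patient A: CrCl = (140 − 68) × 100 / (72 × 3.077) × 0.85 = 7200.0 / 221.54 × 0.85 ≈ 27.6 mL/min
Patient B: CrCl = (140 − 88) × 64.9 / (72 × 4) × 0.85 = 3374.8 / 288.00 × 0.85 ≈ 10.0 mL/min
|27.6 − 10.0| = 17.6 mL/min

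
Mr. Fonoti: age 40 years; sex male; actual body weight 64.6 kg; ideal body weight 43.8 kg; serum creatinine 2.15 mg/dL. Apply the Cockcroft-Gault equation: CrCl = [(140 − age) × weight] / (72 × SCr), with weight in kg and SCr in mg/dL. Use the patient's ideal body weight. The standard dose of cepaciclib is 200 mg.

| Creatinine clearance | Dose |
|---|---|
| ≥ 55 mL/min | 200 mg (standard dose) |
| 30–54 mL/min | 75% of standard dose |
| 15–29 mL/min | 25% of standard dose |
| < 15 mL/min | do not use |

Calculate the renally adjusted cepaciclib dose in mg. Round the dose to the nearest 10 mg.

CrCl = (140 − 40) × 43.8 / (72 × 2.15) = 4380.0 / 154.80 ≈ 28.3 mL/min
CrCl ≈ 28 mL/min → bracket 15–29 mL/min.
25% of 200 mg = 50 mg

50 mg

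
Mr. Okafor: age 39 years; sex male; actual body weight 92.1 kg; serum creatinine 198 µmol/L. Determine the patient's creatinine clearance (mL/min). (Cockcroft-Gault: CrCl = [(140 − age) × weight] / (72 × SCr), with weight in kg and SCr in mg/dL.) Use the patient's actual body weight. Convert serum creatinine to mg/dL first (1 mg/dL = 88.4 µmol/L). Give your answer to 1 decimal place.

SCr = 198 / 88.4 = 2.24 mg/dL
CrCl = (140 − 39) × 92.1 / (72 × 2.24) = 9302.1 / 161.28 ≈ 57.7 mL/min

57.7 mL/min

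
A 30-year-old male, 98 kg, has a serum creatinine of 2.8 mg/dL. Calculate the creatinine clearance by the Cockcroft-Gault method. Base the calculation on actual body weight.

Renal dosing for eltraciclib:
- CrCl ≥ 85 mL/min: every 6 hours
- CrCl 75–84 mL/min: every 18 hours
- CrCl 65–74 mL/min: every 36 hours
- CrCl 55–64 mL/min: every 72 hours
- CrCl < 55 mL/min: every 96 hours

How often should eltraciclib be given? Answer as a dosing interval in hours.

every 96 hours

CrCl = (140 − 30) × 98 / (72 × 2.8) = 10780.0 / 201.60 ≈ 53.5 mL/min
CrCl ≈ 53 mL/min → bracket < 55 mL/min → every 96 hours.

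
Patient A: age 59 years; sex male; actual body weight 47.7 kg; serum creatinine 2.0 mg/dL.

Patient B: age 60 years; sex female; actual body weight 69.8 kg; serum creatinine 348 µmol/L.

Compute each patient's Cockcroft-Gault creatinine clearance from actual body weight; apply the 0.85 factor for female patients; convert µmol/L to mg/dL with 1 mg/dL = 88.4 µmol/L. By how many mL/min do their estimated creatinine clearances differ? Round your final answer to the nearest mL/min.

10 mL/min

Patient A: CrCl = (140 − 59) × 47.7 / (72 × 2) = 3863.7 / 144.00 ≈ 26.8 mL/min
Patient B: SCr = 348 / 88.4 = 3.937 mg/dL
Patient B: CrCl = (140 − 60) × 69.8 / (72 × 3.937) × 0.85 = 5584.0 / 283.46 × 0.85 ≈ 16.7 mL/min
|26.8 − 16.7| = 10.1 mL/min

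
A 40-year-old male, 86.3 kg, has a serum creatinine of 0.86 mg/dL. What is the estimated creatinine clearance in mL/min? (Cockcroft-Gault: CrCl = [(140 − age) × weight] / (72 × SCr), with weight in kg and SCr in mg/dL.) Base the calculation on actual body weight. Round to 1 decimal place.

CrCl = (140 − 40) × 86.3 / (72 × 0.86) = 8630.0 / 61.92 ≈ 139.4 mL/min

139.4 mL/min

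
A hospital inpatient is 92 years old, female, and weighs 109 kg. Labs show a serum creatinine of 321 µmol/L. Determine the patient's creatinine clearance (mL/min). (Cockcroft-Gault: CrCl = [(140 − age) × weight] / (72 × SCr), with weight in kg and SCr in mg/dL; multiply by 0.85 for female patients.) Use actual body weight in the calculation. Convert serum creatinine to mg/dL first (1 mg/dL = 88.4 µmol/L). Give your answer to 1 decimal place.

17.0 mL/min

SCr = 321 / 88.4 = 3.631 mg/dL
CrCl = (140 − 92) × 109 / (72 × 3.631) × 0.85 = 5232.0 / 261.43 × 0.85 ≈ 17.0 mL/min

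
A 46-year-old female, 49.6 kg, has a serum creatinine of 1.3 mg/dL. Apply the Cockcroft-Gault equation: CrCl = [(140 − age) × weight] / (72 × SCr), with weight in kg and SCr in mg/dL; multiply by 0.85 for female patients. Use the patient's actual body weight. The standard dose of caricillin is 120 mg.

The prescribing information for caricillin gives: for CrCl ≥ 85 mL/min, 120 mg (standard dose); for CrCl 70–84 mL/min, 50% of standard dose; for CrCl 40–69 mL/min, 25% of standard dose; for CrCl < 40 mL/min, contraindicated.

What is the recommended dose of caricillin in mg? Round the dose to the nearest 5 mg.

CrCl = (140 − 46) × 49.6 / (72 × 1.3) × 0.85 = 4662.4 / 93.60 × 0.85 ≈ 42.3 mL/min
CrCl ≈ 42 mL/min → bracket 40–69 mL/min.
25% of 120 mg = 30 mg

30 mg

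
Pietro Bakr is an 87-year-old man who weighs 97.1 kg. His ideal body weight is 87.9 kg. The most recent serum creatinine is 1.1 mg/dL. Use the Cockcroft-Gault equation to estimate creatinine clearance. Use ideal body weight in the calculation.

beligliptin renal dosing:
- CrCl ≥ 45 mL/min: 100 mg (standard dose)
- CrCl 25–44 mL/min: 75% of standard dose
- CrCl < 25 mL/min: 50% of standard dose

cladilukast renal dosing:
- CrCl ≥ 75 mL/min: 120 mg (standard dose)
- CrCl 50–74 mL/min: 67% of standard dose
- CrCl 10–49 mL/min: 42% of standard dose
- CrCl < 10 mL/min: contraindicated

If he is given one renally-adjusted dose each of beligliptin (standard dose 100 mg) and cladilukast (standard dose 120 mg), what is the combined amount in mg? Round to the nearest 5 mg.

180 mg

CrCl = (140 − 87) × 87.9 / (72 × 1.1) = 4658.7 / 79.20 ≈ 58.8 mL/min
CrCl ≈ 59 mL/min.
beligliptin: ≥ 45 mL/min → 100% of 100 mg = 100 mg.
cladilukast: 50–74 mL/min → 67% of 120 mg = 80.4 mg.
Total = 100 + 80.4 = 180.4 mg.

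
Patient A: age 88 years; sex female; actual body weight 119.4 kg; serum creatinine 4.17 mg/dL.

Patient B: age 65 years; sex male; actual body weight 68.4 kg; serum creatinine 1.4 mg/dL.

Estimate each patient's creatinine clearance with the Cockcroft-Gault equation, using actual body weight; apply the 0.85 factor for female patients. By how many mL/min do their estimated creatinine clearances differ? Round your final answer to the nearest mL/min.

33 mL/min

Patient A: CrCl = (140 − 88) × 119.4 / (72 × 4.17) × 0.85 = 6208.8 / 300.24 × 0.85 ≈ 17.6 mL/min
Patient B: CrCl = (140 − 65) × 68.4 / (72 × 1.4) = 5130.0 / 100.80 ≈ 50.9 mL/min
|17.6 − 50.9| = 33.3 mL/min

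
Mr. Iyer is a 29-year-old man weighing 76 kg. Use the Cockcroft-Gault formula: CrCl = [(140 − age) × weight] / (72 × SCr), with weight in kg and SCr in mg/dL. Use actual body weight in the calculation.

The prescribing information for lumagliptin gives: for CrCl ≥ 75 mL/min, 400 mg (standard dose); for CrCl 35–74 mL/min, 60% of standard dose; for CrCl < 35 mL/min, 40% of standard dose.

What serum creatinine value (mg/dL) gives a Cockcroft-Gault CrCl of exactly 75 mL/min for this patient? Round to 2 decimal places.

Standard dose requires CrCl ≥ 75 mL/min.
Set (140 − 29) × 76 / (72 × SCr) = 75
SCr = (140 − 29) × 76 / (72 × 75) = 1.562 mg/dL

1.56 mg/dL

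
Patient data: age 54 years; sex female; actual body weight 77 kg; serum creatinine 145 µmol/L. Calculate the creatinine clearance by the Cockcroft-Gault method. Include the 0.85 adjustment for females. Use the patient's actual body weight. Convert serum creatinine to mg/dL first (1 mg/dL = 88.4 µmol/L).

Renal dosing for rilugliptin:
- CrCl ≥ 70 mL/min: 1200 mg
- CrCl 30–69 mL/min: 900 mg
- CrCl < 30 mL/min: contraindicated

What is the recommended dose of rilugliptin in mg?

900 mg

SCr = 145 / 88.4 = 1.64 mg/dL
CrCl = (140 − 54) × 77 / (72 × 1.64) × 0.85 = 6622.0 / 118.08 × 0.85 ≈ 47.7 mL/min
CrCl ≈ 48 mL/min → bracket 30–69 mL/min.
Dose for this bracket: 900 mg.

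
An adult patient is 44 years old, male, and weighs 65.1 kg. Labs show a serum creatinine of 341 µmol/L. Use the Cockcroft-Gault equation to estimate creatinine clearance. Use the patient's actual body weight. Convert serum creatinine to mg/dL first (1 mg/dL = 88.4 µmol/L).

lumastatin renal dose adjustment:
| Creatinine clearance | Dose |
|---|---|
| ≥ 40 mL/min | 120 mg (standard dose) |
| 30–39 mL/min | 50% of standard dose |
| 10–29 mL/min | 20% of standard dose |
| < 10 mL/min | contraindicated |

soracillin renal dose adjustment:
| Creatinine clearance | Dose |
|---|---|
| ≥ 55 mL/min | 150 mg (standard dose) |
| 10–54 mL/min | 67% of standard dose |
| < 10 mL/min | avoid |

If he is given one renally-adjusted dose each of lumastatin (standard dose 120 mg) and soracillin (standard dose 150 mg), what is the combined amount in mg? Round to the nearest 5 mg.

SCr = 341 / 88.4 = 3.857 mg/dL
CrCl = (140 − 44) × 65.1 / (72 × 3.857) = 6249.6 / 277.70 ≈ 22.5 mL/min
CrCl ≈ 23 mL/min.
lumastatin: 10–29 mL/min → 20% of 120 mg = 24 mg.
soracillin: 10–54 mL/min → 67% of 150 mg = 100.5 mg.
Total = 24 + 100.5 = 124.5 mg.

125 mg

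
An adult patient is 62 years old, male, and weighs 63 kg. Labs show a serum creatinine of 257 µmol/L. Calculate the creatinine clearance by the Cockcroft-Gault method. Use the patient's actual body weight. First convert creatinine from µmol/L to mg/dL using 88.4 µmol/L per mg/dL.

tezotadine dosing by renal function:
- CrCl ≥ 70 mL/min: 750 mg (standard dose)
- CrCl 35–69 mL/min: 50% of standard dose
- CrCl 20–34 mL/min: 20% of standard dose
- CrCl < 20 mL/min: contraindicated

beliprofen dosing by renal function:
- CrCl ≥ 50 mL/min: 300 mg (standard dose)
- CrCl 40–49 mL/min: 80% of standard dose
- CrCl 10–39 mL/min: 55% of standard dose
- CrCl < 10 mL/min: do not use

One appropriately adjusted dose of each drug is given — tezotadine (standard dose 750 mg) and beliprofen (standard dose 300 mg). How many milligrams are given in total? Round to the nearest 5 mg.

SCr = 257 / 88.4 = 2.907 mg/dL
CrCl = (140 − 62) × 63 / (72 × 2.907) = 4914.0 / 209.30 ≈ 23.5 mL/min
CrCl ≈ 23 mL/min.
tezotadine: 20–34 mL/min → 20% of 750 mg = 150 mg.
beliprofen: 10–39 mL/min → 55% of 300 mg = 165 mg.
Total = 150 + 165 = 315 mg.

315 mg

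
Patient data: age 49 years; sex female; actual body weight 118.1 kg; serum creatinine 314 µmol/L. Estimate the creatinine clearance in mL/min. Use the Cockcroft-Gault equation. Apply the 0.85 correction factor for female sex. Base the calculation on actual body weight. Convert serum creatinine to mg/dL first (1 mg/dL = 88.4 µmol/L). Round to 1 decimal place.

35.7 mL/min

SCr = 314 / 88.4 = 3.552 mg/dL
CrCl = (140 − 49) × 118.1 / (72 × 3.552) × 0.85 = 10747.1 / 255.74 × 0.85 ≈ 35.7 mL/min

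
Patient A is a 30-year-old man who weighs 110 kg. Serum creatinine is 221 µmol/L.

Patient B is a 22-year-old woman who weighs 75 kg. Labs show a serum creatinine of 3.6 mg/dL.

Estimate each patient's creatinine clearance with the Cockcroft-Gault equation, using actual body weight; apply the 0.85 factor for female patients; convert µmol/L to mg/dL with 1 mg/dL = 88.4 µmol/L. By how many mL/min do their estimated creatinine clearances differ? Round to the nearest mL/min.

38 mL/min

Patient A: SCr = 221 / 88.4 = 2.5 mg/dL
Patient A: CrCl = (140 − 30) × 110 / (72 × 2.5) = 12100.0 / 180.00 ≈ 67.2 mL/min
Patient B: CrCl = (140 − 22) × 75 / (72 × 3.6) × 0.85 = 8850.0 / 259.20 × 0.85 ≈ 29.0 mL/min
|67.2 − 29.0| = 38.2 mL/min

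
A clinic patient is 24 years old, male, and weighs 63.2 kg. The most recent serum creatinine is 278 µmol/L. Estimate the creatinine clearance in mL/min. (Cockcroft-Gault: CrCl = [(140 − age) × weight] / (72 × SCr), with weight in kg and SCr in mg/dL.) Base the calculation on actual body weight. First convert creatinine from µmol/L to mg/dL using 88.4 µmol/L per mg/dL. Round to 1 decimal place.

32.4 mL/min

SCr = 278 / 88.4 = 3.145 mg/dL
CrCl = (140 − 24) × 63.2 / (72 × 3.145) = 7331.2 / 226.44 ≈ 32.4 mL/min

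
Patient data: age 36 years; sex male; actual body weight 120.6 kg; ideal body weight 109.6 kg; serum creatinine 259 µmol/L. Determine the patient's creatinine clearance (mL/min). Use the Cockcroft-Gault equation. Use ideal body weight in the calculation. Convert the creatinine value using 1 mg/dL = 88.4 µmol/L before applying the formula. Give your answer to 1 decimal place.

SCr = 259 / 88.4 = 2.93 mg/dL
CrCl = (140 − 36) × 109.6 / (72 × 2.93) = 11398.4 / 210.96 ≈ 54.0 mL/min

54.0 mL/min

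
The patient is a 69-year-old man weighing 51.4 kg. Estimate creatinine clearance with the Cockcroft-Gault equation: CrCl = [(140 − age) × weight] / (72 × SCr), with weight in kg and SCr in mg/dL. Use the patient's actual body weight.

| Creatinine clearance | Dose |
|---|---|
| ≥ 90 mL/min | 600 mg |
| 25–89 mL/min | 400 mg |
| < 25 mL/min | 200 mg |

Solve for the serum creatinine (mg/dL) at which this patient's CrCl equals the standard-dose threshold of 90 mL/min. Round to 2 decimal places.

0.56 mg/dL

Standard dose requires CrCl ≥ 90 mL/min.
Set (140 − 69) × 51.4 / (72 × SCr) = 90
SCr = (140 − 69) × 51.4 / (72 × 90) = 0.563 mg/dL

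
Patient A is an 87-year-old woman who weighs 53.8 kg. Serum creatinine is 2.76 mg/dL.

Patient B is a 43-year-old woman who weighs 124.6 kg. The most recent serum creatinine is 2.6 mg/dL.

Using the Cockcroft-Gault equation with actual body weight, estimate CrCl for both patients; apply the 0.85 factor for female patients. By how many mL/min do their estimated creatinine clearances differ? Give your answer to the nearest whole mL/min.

Patient A: CrCl = (140 − 87) × 53.8 / (72 × 2.76) × 0.85 = 2851.4 / 198.72 × 0.85 ≈ 12.2 mL/min
Patient B: CrCl = (140 − 43) × 124.6 / (72 × 2.6) × 0.85 = 12086.2 / 187.20 × 0.85 ≈ 54.9 mL/min
|12.2 − 54.9| = 42.7 mL/min

43 mL/min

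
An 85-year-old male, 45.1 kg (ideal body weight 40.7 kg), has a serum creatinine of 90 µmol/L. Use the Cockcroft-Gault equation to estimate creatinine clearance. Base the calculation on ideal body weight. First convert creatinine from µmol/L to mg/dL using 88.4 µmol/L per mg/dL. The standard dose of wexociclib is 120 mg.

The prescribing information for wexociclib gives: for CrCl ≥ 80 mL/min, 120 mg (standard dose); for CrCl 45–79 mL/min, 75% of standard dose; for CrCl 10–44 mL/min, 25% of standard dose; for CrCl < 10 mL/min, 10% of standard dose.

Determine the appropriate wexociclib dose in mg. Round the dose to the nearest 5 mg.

SCr = 90 / 88.4 = 1.018 mg/dL
CrCl = (140 − 85) × 40.7 / (72 × 1.018) = 2238.5 / 73.30 ≈ 30.5 mL/min
CrCl ≈ 31 mL/min → bracket 10–44 mL/min.
25% of 120 mg = 30 mg

30 mg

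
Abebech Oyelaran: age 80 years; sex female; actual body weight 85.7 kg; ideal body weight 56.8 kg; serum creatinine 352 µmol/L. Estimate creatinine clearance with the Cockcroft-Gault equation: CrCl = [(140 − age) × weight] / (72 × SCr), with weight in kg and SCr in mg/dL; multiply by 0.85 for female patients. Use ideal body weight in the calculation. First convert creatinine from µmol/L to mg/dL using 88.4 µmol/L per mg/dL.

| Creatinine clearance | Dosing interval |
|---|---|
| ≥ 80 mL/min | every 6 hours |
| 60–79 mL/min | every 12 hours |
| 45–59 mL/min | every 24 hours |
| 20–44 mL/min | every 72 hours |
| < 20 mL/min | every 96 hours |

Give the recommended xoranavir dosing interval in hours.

every 96 hours

SCr = 352 / 88.4 = 3.982 mg/dL
CrCl = (140 − 80) × 56.8 / (72 × 3.982) × 0.85 = 3408.0 / 286.70 × 0.85 ≈ 10.1 mL/min
CrCl ≈ 10 mL/min → bracket < 20 mL/min → every 96 hours.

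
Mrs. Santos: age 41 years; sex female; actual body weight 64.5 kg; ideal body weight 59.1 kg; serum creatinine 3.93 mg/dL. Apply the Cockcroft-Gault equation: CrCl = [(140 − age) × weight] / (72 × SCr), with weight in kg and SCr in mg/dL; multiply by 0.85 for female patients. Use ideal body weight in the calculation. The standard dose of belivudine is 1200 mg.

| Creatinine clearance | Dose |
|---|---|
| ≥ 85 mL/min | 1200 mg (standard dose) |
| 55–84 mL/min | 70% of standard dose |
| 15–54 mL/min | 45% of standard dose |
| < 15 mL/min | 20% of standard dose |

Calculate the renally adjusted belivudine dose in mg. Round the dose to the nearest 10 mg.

CrCl = (140 − 41) × 59.1 / (72 × 3.93) × 0.85 = 5850.9 / 282.96 × 0.85 ≈ 17.6 mL/min
CrCl ≈ 18 mL/min → bracket 15–54 mL/min.
45% of 1200 mg = 540 mg

540 mg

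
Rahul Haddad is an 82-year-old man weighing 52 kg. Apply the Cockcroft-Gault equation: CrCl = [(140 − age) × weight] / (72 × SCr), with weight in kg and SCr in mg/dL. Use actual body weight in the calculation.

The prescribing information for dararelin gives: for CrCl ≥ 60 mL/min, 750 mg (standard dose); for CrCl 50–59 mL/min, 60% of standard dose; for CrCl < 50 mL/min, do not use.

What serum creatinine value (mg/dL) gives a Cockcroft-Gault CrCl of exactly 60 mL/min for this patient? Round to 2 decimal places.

0.70 mg/dL

Standard dose requires CrCl ≥ 60 mL/min.
Set (140 − 82) × 52 / (72 × SCr) = 60
SCr = (140 − 82) × 52 / (72 × 60) = 0.698 mg/dL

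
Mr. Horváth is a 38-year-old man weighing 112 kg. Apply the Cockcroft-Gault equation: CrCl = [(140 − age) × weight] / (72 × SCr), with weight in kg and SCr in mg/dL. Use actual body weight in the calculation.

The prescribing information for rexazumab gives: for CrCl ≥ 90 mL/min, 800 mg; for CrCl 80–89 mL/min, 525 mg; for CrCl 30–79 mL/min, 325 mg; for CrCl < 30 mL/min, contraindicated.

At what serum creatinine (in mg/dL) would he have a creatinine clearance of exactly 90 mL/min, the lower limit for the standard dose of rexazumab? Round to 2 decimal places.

Standard dose requires CrCl ≥ 90 mL/min.
Set (140 − 38) × 112 / (72 × SCr) = 90
SCr = (140 − 38) × 112 / (72 × 90) = 1.763 mg/dL

1.76 mg/dL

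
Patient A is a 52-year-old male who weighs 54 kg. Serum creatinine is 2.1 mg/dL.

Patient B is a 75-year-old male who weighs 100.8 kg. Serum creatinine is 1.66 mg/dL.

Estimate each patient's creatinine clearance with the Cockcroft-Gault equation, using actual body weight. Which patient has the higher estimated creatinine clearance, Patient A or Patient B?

Patient A: CrCl = (140 − 52) × 54 / (72 × 2.1) = 4752.0 / 151.20 ≈ 31.4 mL/min
Patient B: CrCl = (140 − 75) × 100.8 / (72 × 1.66) = 6552.0 / 119.52 ≈ 54.8 mL/min
31.4 vs 54.8 mL/min → Patient B is higher.

Patient B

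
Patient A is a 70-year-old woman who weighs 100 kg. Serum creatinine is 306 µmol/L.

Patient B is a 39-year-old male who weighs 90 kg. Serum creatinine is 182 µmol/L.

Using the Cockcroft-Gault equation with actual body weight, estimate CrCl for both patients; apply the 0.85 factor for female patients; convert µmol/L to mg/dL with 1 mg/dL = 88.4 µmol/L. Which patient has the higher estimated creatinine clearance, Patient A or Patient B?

Patient B

Patient A: SCr = 306 / 88.4 = 3.462 mg/dL
Patient A: CrCl = (140 − 70) × 100 / (72 × 3.462) × 0.85 = 7000.0 / 249.26 × 0.85 ≈ 23.9 mL/min
Patient B: SCr = 182 / 88.4 = 2.059 mg/dL
Patient B: CrCl = (140 − 39) × 90 / (72 × 2.059) = 9090.0 / 148.25 ≈ 61.3 mL/min
23.9 vs 61.3 mL/min → Patient B is higher.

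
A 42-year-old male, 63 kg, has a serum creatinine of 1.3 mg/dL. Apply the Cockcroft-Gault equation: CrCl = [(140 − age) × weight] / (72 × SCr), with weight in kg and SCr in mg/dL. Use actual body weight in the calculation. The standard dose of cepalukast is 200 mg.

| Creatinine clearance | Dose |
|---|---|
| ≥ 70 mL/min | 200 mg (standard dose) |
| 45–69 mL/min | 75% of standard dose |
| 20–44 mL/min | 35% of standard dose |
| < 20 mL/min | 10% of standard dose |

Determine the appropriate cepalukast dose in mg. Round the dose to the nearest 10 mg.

CrCl = (140 − 42) × 63 / (72 × 1.3) = 6174.0 / 93.60 ≈ 66.0 mL/min
CrCl ≈ 66 mL/min → bracket 45–69 mL/min.
75% of 200 mg = 150 mg

150 mg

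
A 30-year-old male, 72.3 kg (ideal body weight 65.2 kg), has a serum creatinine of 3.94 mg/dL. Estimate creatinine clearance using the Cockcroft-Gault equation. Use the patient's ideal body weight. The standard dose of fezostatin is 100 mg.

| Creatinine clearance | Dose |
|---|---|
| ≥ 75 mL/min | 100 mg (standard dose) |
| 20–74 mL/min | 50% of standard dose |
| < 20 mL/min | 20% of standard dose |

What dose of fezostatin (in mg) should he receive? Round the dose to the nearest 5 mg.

CrCl = (140 − 30) × 65.2 / (72 × 3.94) = 7172.0 / 283.68 ≈ 25.3 mL/min
CrCl ≈ 25 mL/min → bracket 20–74 mL/min.
50% of 100 mg = 50 mg

50 mg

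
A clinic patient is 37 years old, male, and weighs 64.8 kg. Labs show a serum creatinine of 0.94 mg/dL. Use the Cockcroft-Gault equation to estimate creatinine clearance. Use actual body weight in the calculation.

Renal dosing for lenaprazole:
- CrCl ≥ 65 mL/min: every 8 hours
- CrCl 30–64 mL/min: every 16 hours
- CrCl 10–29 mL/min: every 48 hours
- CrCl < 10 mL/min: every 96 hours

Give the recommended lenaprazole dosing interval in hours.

every 8 hours

CrCl = (140 − 37) × 64.8 / (72 × 0.94) = 6674.4 / 67.68 ≈ 98.6 mL/min
CrCl ≈ 99 mL/min → bracket ≥ 65 mL/min → every 8 hours.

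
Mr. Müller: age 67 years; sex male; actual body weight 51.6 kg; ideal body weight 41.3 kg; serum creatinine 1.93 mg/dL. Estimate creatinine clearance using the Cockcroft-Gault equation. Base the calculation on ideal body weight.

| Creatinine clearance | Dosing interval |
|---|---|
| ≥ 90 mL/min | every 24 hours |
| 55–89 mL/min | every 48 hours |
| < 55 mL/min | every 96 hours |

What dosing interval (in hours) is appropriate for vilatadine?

CrCl = (140 − 67) × 41.3 / (72 × 1.93) = 3014.9 / 138.96 ≈ 21.7 mL/min
CrCl ≈ 22 mL/min → bracket < 55 mL/min → every 96 hours.

every 96 hours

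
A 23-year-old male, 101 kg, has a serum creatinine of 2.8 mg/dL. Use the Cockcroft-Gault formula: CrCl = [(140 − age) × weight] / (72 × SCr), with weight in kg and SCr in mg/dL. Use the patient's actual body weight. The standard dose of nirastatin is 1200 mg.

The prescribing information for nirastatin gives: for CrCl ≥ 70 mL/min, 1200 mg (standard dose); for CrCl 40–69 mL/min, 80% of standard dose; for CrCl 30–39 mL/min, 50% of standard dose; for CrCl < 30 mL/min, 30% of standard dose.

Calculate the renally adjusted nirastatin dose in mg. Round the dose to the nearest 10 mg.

960 mg

CrCl = (140 − 23) × 101 / (72 × 2.8) = 11817.0 / 201.60 ≈ 58.6 mL/min
CrCl ≈ 59 mL/min → bracket 40–69 mL/min.
80% of 1200 mg = 960 mg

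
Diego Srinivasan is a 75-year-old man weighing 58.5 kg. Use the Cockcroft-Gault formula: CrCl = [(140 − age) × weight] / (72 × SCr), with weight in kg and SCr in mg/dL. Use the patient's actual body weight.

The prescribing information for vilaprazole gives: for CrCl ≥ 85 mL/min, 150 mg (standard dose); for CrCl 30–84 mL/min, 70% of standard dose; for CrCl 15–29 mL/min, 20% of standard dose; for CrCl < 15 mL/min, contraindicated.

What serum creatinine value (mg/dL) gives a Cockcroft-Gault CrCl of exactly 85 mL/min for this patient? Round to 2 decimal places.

Standard dose requires CrCl ≥ 85 mL/min.
Set (140 − 75) × 58.5 / (72 × SCr) = 85
SCr = (140 − 75) × 58.5 / (72 × 85) = 0.621 mg/dL

0.62 mg/dL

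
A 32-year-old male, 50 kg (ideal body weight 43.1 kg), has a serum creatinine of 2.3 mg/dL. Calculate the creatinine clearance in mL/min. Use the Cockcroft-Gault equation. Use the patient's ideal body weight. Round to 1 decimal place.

28.1 mL/min

CrCl = (140 − 32) × 43.1 / (72 × 2.3) = 4654.8 / 165.60 ≈ 28.1 mL/min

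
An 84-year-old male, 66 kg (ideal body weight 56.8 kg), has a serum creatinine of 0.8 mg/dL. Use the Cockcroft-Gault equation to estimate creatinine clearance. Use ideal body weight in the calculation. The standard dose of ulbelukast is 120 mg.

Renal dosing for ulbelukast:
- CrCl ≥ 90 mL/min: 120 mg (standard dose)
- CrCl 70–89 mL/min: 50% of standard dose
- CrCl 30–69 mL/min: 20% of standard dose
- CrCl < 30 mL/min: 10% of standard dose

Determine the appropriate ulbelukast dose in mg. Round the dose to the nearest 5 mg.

CrCl = (140 − 84) × 56.8 / (72 × 0.8) = 3180.8 / 57.60 ≈ 55.2 mL/min
CrCl ≈ 55 mL/min → bracket 30–69 mL/min.
20% of 120 mg = 24 mg → 25 mg

25 mg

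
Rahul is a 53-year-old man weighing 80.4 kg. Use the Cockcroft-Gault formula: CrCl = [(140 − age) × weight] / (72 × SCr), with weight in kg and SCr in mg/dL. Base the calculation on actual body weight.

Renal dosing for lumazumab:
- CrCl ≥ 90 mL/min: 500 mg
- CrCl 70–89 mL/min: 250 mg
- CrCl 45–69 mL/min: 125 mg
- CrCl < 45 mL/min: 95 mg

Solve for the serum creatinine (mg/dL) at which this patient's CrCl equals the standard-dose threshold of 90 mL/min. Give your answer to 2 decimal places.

Standard dose requires CrCl ≥ 90 mL/min.
Set (140 − 53) × 80.4 / (72 × SCr) = 90
SCr = (140 − 53) × 80.4 / (72 × 90) = 1.079 mg/dL

1.08 mg/dL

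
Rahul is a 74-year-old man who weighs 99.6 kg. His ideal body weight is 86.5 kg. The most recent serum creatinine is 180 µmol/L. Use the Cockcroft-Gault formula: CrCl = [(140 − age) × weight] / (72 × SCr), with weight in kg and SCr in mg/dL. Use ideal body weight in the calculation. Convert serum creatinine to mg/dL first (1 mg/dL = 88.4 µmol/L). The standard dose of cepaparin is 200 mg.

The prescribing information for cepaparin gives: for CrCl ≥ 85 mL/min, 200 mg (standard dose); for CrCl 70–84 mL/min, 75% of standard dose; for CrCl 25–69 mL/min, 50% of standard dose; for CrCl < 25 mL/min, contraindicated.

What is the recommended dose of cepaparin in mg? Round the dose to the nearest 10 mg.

SCr = 180 / 88.4 = 2.036 mg/dL
CrCl = (140 − 74) × 86.5 / (72 × 2.036) = 5709.0 / 146.59 ≈ 38.9 mL/min
CrCl ≈ 39 mL/min → bracket 25–69 mL/min.
50% of 200 mg = 100 mg

100 mg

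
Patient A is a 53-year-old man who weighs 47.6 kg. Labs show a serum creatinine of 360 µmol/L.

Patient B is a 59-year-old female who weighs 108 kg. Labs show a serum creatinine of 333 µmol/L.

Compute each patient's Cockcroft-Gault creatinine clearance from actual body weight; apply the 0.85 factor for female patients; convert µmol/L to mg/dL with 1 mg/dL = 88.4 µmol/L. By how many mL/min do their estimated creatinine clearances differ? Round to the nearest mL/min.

Patient A: SCr = 360 / 88.4 = 4.072 mg/dL
Patient A: CrCl = (140 − 53) × 47.6 / (72 × 4.072) = 4141.2 / 293.18 ≈ 14.1 mL/min
Patient B: SCr = 333 / 88.4 = 3.767 mg/dL
Patient B: CrCl = (140 − 59) × 108 / (72 × 3.767) × 0.85 = 8748.0 / 271.22 × 0.85 ≈ 27.4 mL/min
|14.1 − 27.4| = 13.3 mL/min

13 mL/min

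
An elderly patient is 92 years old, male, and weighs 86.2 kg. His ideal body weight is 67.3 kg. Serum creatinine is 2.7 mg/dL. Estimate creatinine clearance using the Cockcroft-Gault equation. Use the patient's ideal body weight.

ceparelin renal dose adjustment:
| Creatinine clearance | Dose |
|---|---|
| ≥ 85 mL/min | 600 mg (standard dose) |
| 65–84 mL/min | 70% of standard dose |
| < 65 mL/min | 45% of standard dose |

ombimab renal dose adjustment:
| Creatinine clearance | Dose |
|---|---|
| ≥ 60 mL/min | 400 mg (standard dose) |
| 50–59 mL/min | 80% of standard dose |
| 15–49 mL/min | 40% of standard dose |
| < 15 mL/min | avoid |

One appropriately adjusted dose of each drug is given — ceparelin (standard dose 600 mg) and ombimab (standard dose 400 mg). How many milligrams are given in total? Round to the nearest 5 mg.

CrCl = (140 − 92) × 67.3 / (72 × 2.7) = 3230.4 / 194.40 ≈ 16.6 mL/min
CrCl ≈ 17 mL/min.
ceparelin: < 65 mL/min → 45% of 600 mg = 270 mg.
ombimab: 15–49 mL/min → 40% of 400 mg = 160 mg.
Total = 270 + 160 = 430 mg.

430 mg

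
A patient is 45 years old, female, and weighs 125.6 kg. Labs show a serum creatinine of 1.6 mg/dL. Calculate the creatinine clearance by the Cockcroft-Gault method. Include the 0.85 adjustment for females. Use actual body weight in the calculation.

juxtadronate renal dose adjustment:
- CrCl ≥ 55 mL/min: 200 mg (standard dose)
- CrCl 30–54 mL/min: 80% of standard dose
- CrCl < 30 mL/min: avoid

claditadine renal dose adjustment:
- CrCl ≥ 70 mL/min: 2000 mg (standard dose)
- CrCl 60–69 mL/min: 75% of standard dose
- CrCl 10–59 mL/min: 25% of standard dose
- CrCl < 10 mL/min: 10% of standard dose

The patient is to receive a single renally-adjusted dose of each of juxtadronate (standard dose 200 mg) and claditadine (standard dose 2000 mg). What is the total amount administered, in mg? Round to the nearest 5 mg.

2200 mg

CrCl = (140 − 45) × 125.6 / (72 × 1.6) × 0.85 = 11932.0 / 115.20 × 0.85 ≈ 88.0 mL/min
CrCl ≈ 88 mL/min.
juxtadronate: ≥ 55 mL/min → 100% of 200 mg = 200 mg.
claditadine: ≥ 70 mL/min → 100% of 2000 mg = 2000 mg.
Total = 200 + 2000 = 2200 mg.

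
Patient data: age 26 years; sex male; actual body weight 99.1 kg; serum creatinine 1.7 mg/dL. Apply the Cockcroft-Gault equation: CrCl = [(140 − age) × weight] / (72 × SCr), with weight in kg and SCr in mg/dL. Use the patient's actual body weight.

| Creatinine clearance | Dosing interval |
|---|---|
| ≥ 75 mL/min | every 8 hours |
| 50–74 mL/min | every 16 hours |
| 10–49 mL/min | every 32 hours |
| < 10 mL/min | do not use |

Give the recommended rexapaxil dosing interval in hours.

CrCl = (140 − 26) × 99.1 / (72 × 1.7) = 11297.4 / 122.40 ≈ 92.3 mL/min
CrCl ≈ 92 mL/min → bracket ≥ 75 mL/min → every 8 hours.

every 8 hours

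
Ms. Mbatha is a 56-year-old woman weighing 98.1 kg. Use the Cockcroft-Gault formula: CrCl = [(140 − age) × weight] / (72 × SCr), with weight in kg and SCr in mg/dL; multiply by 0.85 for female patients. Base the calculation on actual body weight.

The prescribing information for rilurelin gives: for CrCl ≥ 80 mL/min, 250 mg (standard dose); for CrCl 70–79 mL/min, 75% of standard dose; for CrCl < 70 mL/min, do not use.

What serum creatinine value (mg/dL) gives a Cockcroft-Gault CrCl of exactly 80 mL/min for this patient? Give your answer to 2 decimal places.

1.22 mg/dL

Standard dose requires CrCl ≥ 80 mL/min.
Set (140 − 56) × 98.1 × 0.85 / (72 × SCr) = 80
SCr = (140 − 56) × 98.1 × 0.85 / (72 × 80) = 1.216 mg/dL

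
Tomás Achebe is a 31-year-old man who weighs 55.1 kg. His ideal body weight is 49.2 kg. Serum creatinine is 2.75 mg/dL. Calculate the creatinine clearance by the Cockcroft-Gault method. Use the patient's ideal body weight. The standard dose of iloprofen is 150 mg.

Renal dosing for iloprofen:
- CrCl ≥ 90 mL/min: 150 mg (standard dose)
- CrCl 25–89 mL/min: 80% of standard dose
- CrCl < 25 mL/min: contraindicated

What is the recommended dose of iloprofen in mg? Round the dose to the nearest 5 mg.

120 mg

CrCl = (140 − 31) × 49.2 / (72 × 2.75) = 5362.8 / 198.00 ≈ 27.1 mL/min
CrCl ≈ 27 mL/min → bracket 25–89 mL/min.
80% of 150 mg = 120 mg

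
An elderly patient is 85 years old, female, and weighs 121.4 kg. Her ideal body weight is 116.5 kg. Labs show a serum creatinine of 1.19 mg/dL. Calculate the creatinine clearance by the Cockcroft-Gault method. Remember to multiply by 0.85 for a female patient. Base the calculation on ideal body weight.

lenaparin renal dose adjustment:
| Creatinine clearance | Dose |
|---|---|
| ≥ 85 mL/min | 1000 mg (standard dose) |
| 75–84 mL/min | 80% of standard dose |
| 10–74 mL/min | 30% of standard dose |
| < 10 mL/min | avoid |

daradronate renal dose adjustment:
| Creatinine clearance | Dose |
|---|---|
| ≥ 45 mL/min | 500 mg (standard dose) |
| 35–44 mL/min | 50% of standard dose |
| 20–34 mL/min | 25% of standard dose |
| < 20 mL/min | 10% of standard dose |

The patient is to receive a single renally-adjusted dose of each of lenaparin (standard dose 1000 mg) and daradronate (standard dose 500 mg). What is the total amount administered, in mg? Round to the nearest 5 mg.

CrCl = (140 − 85) × 116.5 / (72 × 1.19) × 0.85 = 6407.5 / 85.68 × 0.85 ≈ 63.6 mL/min
CrCl ≈ 64 mL/min.
lenaparin: 10–74 mL/min → 30% of 1000 mg = 300 mg.
daradronate: ≥ 45 mL/min → 100% of 500 mg = 500 mg.
Total = 300 + 500 = 800 mg.

800 mg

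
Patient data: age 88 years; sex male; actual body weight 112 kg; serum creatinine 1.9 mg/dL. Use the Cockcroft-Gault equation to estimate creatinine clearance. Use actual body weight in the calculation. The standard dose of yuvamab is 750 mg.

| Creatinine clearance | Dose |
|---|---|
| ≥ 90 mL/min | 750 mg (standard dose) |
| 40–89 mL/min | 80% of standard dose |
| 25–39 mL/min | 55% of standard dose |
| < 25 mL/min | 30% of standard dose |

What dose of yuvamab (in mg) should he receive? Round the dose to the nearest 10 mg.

CrCl = (140 − 88) × 112 / (72 × 1.9) = 5824.0 / 136.80 ≈ 42.6 mL/min
CrCl ≈ 43 mL/min → bracket 40–89 mL/min.
80% of 750 mg = 600 mg

600 mg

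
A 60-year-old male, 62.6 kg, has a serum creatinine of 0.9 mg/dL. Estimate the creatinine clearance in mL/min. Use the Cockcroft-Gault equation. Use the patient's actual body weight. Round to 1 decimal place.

77.3 mL/min

CrCl = (140 − 60) × 62.6 / (72 × 0.9) = 5008.0 / 64.80 ≈ 77.3 mL/min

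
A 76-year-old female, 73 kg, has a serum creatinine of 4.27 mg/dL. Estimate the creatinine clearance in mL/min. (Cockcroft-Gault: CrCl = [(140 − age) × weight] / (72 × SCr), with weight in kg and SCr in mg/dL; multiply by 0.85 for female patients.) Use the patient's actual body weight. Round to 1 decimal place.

CrCl = (140 − 76) × 73 / (72 × 4.27) × 0.85 = 4672.0 / 307.44 × 0.85 ≈ 12.9 mL/min

12.9 mL/min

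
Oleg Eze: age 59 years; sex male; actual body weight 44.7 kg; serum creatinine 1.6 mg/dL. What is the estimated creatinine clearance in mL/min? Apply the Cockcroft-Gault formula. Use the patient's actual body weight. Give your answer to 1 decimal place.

31.4 mL/min

CrCl = (140 − 59) × 44.7 / (72 × 1.6) = 3620.7 / 115.20 ≈ 31.4 mL/min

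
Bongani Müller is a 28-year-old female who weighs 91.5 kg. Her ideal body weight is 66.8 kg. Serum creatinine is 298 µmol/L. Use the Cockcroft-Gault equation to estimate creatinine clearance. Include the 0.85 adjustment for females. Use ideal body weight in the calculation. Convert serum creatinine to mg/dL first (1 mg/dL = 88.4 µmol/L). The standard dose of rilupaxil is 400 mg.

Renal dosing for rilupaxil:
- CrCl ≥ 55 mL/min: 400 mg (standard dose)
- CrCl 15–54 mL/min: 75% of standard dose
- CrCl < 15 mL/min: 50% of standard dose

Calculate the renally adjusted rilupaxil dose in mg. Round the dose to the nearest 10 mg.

SCr = 298 / 88.4 = 3.371 mg/dL
CrCl = (140 − 28) × 66.8 / (72 × 3.371) × 0.85 = 7481.6 / 242.71 × 0.85 ≈ 26.2 mL/min
CrCl ≈ 26 mL/min → bracket 15–54 mL/min.
75% of 400 mg = 300 mg

300 mg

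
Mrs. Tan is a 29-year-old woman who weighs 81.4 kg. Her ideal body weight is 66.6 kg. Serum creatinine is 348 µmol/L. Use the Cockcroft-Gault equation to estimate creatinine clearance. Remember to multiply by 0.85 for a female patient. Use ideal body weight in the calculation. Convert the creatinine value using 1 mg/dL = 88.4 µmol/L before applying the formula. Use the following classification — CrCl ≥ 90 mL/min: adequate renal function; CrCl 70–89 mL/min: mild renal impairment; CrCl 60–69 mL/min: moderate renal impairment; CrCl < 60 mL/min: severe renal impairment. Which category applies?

severe renal impairment

SCr = 348 / 88.4 = 3.937 mg/dL
CrCl = (140 − 29) × 66.6 / (72 × 3.937) × 0.85 = 7392.6 / 283.46 × 0.85 ≈ 22.2 mL/min
22 mL/min falls in the 'severe renal impairment' range.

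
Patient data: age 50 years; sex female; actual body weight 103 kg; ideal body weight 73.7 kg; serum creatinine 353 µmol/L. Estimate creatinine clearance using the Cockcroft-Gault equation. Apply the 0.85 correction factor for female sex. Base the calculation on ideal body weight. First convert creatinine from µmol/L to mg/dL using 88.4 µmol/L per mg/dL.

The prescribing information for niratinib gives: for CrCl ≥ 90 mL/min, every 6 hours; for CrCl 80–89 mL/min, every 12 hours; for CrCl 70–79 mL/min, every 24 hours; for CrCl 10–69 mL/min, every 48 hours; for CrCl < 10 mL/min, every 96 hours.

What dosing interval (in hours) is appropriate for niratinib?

every 48 hours

SCr = 353 / 88.4 = 3.993 mg/dL
CrCl = (140 − 50) × 73.7 / (72 × 3.993) × 0.85 = 6633.0 / 287.50 × 0.85 ≈ 19.6 mL/min
CrCl ≈ 20 mL/min → bracket 10–69 mL/min → every 48 hours.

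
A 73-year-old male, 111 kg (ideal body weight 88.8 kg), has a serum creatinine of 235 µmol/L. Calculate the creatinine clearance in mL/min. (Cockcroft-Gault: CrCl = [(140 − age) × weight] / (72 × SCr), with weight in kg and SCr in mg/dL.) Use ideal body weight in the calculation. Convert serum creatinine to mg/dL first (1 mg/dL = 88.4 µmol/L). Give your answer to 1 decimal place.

SCr = 235 / 88.4 = 2.658 mg/dL
CrCl = (140 − 73) × 88.8 / (72 × 2.658) = 5949.6 / 191.38 ≈ 31.1 mL/min

31.1 mL/min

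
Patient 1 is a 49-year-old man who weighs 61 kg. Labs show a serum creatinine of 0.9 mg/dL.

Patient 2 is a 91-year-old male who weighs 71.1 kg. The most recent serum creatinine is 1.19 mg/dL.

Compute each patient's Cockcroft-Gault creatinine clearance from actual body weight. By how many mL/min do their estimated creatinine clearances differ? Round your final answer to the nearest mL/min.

45 mL/min

Patient 1: CrCl = (140 − 49) × 61 / (72 × 0.9) = 5551.0 / 64.80 ≈ 85.7 mL/min
Patient 2: CrCl = (140 − 91) × 71.1 / (72 × 1.19) = 3483.9 / 85.68 ≈ 40.7 mL/min
|85.7 − 40.7| = 45.0 mL/min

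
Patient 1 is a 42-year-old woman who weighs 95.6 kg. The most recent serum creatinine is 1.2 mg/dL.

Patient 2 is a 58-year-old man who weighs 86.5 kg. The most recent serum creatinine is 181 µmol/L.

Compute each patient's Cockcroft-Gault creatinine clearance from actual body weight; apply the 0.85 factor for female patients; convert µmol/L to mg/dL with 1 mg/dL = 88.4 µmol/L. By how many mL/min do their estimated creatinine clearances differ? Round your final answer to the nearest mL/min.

Patient 1: CrCl = (140 − 42) × 95.6 / (72 × 1.2) × 0.85 = 9368.8 / 86.40 × 0.85 ≈ 92.2 mL/min
Patient 2: SCr = 181 / 88.4 = 2.048 mg/dL
Patient 2: CrCl = (140 − 58) × 86.5 / (72 × 2.048) = 7093.0 / 147.46 ≈ 48.1 mL/min
|92.2 − 48.1| = 44.1 mL/min

44 mL/min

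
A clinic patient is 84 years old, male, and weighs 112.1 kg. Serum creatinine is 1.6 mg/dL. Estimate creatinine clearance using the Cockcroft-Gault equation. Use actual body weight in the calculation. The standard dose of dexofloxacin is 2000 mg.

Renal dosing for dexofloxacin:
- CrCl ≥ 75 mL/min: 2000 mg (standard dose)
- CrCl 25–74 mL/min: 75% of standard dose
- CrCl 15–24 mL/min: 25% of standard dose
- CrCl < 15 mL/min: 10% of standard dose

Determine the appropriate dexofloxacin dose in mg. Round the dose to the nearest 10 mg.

CrCl = (140 − 84) × 112.1 / (72 × 1.6) = 6277.6 / 115.20 ≈ 54.5 mL/min
CrCl ≈ 54 mL/min → bracket 25–74 mL/min.
75% of 2000 mg = 1500 mg

1500 mg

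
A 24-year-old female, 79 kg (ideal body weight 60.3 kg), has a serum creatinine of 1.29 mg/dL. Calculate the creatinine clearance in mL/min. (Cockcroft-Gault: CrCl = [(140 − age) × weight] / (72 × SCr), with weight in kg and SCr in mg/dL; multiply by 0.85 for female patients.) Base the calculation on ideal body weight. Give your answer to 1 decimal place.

64.0 mL/min

CrCl = (140 − 24) × 60.3 / (72 × 1.29) × 0.85 = 6994.8 / 92.88 × 0.85 ≈ 64.0 mL/min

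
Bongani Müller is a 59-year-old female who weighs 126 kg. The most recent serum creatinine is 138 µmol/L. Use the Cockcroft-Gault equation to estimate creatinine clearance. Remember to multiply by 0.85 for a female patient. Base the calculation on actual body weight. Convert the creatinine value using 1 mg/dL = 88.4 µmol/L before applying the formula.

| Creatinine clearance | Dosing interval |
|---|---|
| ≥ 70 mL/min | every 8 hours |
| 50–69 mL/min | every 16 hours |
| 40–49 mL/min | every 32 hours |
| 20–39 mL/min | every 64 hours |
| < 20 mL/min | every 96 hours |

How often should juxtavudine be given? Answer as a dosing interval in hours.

every 8 hours

SCr = 138 / 88.4 = 1.561 mg/dL
CrCl = (140 − 59) × 126 / (72 × 1.561) × 0.85 = 10206.0 / 112.39 × 0.85 ≈ 77.2 mL/min
CrCl ≈ 77 mL/min → bracket ≥ 70 mL/min → every 8 hours.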